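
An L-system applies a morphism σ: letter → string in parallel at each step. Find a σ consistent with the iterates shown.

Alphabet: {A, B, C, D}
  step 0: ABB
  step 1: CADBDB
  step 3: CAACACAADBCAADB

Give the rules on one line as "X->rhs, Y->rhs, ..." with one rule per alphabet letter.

  step 0 ⇒ step 1: ABB ⇒ CA·DB·DB
    A ↦ CA
    B ↦ DB
    C ↦ A  (constrained at step 1)
    D ↦ A  (constrained at step 1)

A->CA, B->DB, C->A, D->A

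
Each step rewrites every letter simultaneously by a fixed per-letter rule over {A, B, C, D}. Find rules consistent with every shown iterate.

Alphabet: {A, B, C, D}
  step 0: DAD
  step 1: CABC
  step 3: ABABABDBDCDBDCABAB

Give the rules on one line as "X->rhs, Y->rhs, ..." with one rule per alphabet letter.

A->AB, B->DBD, C->AA, D->C

  step 0 ⇒ step 1: DAD ⇒ C·AB·C
    A ↦ AB
    D ↦ C
    B ↦ DBD  (constrained at step 1)
    C ↦ AA  (constrained at step 1)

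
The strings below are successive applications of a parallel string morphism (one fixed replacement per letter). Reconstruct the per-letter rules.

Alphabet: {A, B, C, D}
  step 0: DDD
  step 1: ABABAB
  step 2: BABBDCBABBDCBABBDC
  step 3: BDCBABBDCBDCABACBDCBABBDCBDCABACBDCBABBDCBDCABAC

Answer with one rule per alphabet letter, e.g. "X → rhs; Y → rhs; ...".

A->BAB, B->BDC, C->AC, D->AB

  step 2 ⇒ step 3: BABBDCBABBDCBABBDC ⇒ BDC·BAB·BDC·BDC·AB·AC·BDC·BAB·BDC·BDC·AB·AC·BDC·BAB·BDC·BDC·AB·AC
    A ↦ BAB
    B ↦ BDC
    C ↦ AC
    D ↦ AB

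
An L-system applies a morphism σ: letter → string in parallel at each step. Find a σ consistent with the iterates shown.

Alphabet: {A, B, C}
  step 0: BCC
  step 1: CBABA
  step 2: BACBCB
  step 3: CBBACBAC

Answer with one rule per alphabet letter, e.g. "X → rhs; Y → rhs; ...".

  step 2 ⇒ step 3: BACBCB ⇒ C·B·BA·C·BA·C
    A ↦ B
    B ↦ C
    C ↦ BA

A->B, B->C, C->BA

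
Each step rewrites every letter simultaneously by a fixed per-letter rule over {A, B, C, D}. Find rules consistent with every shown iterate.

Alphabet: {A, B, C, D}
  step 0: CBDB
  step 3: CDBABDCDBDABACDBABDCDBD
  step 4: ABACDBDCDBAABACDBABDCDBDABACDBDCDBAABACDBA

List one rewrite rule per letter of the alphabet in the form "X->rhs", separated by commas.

  step 3 ⇒ step 4: CDBABDCDBDABACDBABDCDBD ⇒ A·BA·CD·BD·CD·BA·A·BA·CD·BA·BD·CD·BD·A·BA·CD·BD·CD·BA·A·BA·CD·BA
    A ↦ BD
    B ↦ CD
    C ↦ A
    D ↦ BA

A->BD, B->CD, C->A, D->BA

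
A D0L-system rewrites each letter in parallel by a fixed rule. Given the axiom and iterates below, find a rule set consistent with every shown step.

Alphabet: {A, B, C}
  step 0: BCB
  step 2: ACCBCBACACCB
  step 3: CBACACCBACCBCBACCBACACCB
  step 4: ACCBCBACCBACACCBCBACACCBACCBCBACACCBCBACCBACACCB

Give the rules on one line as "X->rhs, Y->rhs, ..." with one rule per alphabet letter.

A->CB, B->CB, C->AC

  step 3 ⇒ step 4: CBACACCBACCBCBACCBACACCB ⇒ AC·CB·CB·AC·CB·AC·AC·CB·CB·AC·AC·CB·AC·CB·CB·AC·AC·CB·CB·AC·CB·AC·AC·CB
    A ↦ CB
    B ↦ CB
    C ↦ AC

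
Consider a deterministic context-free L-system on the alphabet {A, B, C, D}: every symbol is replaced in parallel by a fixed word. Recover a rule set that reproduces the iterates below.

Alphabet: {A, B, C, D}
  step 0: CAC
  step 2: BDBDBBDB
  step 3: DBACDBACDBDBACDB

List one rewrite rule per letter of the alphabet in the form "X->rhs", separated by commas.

  step 2 ⇒ step 3: BDBDBBDB ⇒ DB·AC·DB·AC·DB·DB·AC·DB
    B ↦ DB
    D ↦ AC
    A ↦ B  (constrained at step 0)
    C ↦ AB  (constrained at step 0)

A->B, B->DB, C->AB, D->AC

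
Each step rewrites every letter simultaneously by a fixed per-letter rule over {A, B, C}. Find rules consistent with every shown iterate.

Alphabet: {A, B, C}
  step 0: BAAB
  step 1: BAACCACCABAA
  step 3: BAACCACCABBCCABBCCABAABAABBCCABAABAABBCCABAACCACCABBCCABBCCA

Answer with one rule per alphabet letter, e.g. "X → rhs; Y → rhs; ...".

A->CCA, B->BAA, C->B

  step 0 ⇒ step 1: BAAB ⇒ BAA·CCA·CCA·BAA
    A ↦ CCA
    B ↦ BAA
    C ↦ B  (constrained at step 1)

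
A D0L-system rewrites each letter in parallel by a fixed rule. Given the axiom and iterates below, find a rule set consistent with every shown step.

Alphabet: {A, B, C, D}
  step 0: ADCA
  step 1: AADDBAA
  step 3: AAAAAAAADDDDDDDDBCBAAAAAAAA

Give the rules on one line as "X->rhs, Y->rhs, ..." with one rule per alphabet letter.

A->AA, B->BC, C->B, D->DD

  step 0 ⇒ step 1: ADCA ⇒ AA·DD·B·AA
    A ↦ AA
    C ↦ B
    D ↦ DD
    B ↦ BC  (constrained at step 1)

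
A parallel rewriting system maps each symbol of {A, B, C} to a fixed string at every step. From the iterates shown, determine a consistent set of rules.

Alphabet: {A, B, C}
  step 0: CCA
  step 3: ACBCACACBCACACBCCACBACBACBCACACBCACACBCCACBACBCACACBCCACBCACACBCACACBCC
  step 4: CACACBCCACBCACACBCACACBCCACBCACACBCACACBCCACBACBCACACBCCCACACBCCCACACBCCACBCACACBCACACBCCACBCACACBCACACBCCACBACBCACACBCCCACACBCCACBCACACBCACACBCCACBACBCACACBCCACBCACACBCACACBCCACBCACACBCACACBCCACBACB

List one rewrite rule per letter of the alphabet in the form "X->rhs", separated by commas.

A->CAC, B->CC, C->ACB

  step 3 ⇒ step 4: ACBCACACBCACACBCCACBACBACBCACACBCACACBCCACBACBCACACBCCACBCACACBCACACBCC ⇒ CAC·ACB·CC·ACB·CAC·ACB·CAC·ACB·CC·ACB·CAC·ACB·CAC·ACB·CC·ACB·ACB·CAC·ACB·CC·CAC·ACB·CC·CAC·ACB·CC·ACB·CAC·ACB·CAC·ACB·CC·ACB·CAC·ACB·CAC·ACB·CC·ACB·ACB·CAC·ACB·CC·CAC·ACB·CC·ACB·CAC·ACB·CAC·ACB·CC·ACB·ACB·CAC·ACB·CC·ACB·CAC·ACB·CAC·ACB·CC·ACB·CAC·ACB·CAC·ACB·CC·ACB·ACB
    A ↦ CAC
    B ↦ CC
    C ↦ ACB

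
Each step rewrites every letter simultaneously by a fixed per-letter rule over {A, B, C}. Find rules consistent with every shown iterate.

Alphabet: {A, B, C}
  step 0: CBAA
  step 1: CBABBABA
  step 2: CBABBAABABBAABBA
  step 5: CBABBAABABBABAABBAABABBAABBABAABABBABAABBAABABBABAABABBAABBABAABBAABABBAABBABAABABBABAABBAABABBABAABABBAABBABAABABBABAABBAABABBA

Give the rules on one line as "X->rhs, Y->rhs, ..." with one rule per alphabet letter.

  step 1 ⇒ step 2: CBABBABA ⇒ CB·AB·BA·AB·AB·BA·AB·BA
    A ↦ BA
    B ↦ AB
    C ↦ CB

A->BA, B->AB, C->CB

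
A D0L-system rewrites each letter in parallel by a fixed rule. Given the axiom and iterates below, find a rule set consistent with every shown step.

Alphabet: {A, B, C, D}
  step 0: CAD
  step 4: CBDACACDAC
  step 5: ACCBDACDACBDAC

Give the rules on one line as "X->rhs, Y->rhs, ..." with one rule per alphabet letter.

  step 4 ⇒ step 5: CBDACACDAC ⇒ AC·C·B·D·AC·D·AC·B·D·AC
    A ↦ D
    B ↦ C
    C ↦ AC
    D ↦ B

A->D, B->C, C->AC, D->B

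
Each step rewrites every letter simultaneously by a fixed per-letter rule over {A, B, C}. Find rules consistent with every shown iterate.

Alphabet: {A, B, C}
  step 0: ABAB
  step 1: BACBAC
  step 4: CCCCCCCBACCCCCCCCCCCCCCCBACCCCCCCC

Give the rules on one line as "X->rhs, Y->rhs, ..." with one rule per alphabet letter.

  step 0 ⇒ step 1: ABAB ⇒ BA·C·BA·C
    A ↦ BA
    B ↦ C
    C ↦ CC  (constrained at step 1)

A->BA, B->C, C->CC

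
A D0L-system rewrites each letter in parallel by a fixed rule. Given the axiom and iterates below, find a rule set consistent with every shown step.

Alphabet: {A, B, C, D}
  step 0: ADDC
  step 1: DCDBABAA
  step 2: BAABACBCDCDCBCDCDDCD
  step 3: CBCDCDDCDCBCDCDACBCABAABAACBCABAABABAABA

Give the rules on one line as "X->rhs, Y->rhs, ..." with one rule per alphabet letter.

  step 2 ⇒ step 3: BAABACBCDCDCBCDCDDCD ⇒ CBC·DCD·DCD·CBC·DCD·A·CBC·A·BA·A·BA·A·CBC·A·BA·A·BA·BA·A·BA
    A ↦ DCD
    B ↦ CBC
    C ↦ A
    D ↦ BA

A->DCD, B->CBC, C->A, D->BA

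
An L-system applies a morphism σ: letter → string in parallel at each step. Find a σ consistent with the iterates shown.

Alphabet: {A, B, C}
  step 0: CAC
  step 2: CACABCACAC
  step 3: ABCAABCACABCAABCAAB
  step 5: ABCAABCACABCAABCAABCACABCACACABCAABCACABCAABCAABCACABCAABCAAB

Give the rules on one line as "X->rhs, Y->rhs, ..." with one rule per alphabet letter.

  step 2 ⇒ step 3: CACABCACAC ⇒ AB·CA·AB·CA·C·AB·CA·AB·CA·AB
    A ↦ CA
    B ↦ C
    C ↦ AB

A->CA, B->C, C->AB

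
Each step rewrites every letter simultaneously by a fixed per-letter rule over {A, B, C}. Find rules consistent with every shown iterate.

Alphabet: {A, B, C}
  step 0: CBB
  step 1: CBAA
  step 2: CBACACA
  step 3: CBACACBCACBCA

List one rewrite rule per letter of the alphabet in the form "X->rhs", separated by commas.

  step 2 ⇒ step 3: CBACACA ⇒ CB·A·CA·CB·CA·CB·CA
    A ↦ CA
    B ↦ A
    C ↦ CB

A->CA, B->A, C->CB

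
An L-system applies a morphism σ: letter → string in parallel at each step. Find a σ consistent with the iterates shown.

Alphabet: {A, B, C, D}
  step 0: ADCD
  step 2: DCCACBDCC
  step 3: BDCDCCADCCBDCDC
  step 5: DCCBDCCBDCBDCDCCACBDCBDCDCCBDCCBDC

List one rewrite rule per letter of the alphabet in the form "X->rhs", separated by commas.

  step 2 ⇒ step 3: DCCACBDCC ⇒ B·DC·DC·CA·DC·C·B·DC·DC
    A ↦ CA
    B ↦ C
    C ↦ DC
    D ↦ B

A->CA, B->C, C->DC, D->B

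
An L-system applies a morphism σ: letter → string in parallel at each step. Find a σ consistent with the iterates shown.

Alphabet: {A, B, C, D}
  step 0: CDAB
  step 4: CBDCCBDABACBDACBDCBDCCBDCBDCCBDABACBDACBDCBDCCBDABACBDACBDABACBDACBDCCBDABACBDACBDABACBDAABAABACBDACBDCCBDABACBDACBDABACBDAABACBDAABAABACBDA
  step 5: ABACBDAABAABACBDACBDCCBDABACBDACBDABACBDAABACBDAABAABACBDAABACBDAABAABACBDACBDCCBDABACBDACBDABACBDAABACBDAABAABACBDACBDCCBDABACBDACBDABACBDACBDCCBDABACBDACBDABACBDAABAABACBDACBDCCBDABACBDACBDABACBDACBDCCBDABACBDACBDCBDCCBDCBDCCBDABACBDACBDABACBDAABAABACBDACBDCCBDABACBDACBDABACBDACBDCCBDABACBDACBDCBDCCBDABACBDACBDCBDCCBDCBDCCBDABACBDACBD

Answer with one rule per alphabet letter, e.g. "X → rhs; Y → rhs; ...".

  step 4 ⇒ step 5: CBDCCBDABACBDACBDCBDCCBDCBDCCBDABACBDACBDCBDCCBDABACBDACBDABACBDACBDCCBDABACBDACBDABACBDAABAABACBDACBDCCBDABACBDACBDABACBDAABACBDAABAABACBDA ⇒ ABA·C·BDA·ABA·ABA·C·BDA·CBD·C·CBD·ABA·C·BDA·CBD·ABA·C·BDA·ABA·C·BDA·ABA·ABA·C·BDA·ABA·C·BDA·ABA·ABA·C·BDA·CBD·C·CBD·ABA·C·BDA·CBD·ABA·C·BDA·ABA·C·BDA·ABA·ABA·C·BDA·CBD·C·CBD·ABA·C·BDA·CBD·ABA·C·BDA·CBD·C·CBD·ABA·C·BDA·CBD·ABA·C·BDA·ABA·ABA·C·BDA·CBD·C·CBD·ABA·C·BDA·CBD·ABA·C·BDA·CBD·C·CBD·ABA·C·BDA·CBD·CBD·C·CBD·CBD·C·CBD·ABA·C·BDA·CBD·ABA·C·BDA·ABA·ABA·C·BDA·CBD·C·CBD·ABA·C·BDA·CBD·ABA·C·BDA·CBD·C·CBD·ABA·C·BDA·CBD·CBD·C·CBD·ABA·C·BDA·CBD·CBD·C·CBD·CBD·C·CBD·ABA·C·BDA·CBD
    A ↦ CBD
    B ↦ C
    C ↦ ABA
    D ↦ BDA

A->CBD, B->C, C->ABA, D->BDA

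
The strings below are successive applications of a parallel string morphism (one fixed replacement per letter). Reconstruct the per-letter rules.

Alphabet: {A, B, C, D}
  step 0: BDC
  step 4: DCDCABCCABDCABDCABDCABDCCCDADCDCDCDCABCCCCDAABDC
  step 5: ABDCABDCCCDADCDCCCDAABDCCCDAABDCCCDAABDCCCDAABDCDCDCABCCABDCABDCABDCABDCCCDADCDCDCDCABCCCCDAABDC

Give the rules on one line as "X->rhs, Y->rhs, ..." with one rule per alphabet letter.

A->CC, B->DA, C->DC, D->AB

  step 4 ⇒ step 5: DCDCABCCABDCABDCABDCABDCCCDADCDCDCDCABCCCCDAABDC ⇒ AB·DC·AB·DC·CC·DA·DC·DC·CC·DA·AB·DC·CC·DA·AB·DC·CC·DA·AB·DC·CC·DA·AB·DC·DC·DC·AB·CC·AB·DC·AB·DC·AB·DC·AB·DC·CC·DA·DC·DC·DC·DC·AB·CC·CC·DA·AB·DC
    A ↦ CC
    B ↦ DA
    C ↦ DC
    D ↦ AB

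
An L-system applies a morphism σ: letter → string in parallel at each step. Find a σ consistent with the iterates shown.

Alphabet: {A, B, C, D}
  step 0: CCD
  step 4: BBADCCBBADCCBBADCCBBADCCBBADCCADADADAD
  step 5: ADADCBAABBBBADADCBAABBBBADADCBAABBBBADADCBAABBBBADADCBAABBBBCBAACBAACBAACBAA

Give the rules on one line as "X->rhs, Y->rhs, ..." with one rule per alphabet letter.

  step 4 ⇒ step 5: BBADCCBBADCCBBADCCBBADCCBBADCCADADADAD ⇒ AD·AD·C·BAA·BB·BB·AD·AD·C·BAA·BB·BB·AD·AD·C·BAA·BB·BB·AD·AD·C·BAA·BB·BB·AD·AD·C·BAA·BB·BB·C·BAA·C·BAA·C·BAA·C·BAA
    A ↦ C
    B ↦ AD
    C ↦ BB
    D ↦ BAA

A->C, B->AD, C->BB, D->BAA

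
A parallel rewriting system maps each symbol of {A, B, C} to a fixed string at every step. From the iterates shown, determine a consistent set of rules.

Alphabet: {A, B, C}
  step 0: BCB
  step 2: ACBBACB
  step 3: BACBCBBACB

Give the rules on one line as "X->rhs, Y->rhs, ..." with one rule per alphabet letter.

  step 2 ⇒ step 3: ACBBACB ⇒ B·A·CB·CB·B·A·CB
    A ↦ B
    B ↦ CB
    C ↦ A

A->B, B->CB, C->A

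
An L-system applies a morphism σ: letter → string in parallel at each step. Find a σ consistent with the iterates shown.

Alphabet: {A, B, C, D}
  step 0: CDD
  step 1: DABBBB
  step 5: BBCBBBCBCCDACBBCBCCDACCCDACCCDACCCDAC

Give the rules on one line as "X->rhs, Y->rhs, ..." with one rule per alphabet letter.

  step 0 ⇒ step 1: CDD ⇒ DA·BB·BB
    C ↦ DA
    D ↦ BB
    A ↦ CB  (constrained at step 1)
    B ↦ C  (constrained at step 1)

A->CB, B->C, C->DA, D->BB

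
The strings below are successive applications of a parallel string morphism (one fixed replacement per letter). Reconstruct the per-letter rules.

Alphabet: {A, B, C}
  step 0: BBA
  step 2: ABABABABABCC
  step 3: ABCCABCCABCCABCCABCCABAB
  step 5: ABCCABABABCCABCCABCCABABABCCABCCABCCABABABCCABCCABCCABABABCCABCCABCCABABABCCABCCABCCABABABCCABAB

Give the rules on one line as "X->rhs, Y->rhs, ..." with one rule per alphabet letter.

  step 2 ⇒ step 3: ABABABABABCC ⇒ AB·CC·AB·CC·AB·CC·AB·CC·AB·CC·AB·AB
    A ↦ AB
    B ↦ CC
    C ↦ AB

A->AB, B->CC, C->AB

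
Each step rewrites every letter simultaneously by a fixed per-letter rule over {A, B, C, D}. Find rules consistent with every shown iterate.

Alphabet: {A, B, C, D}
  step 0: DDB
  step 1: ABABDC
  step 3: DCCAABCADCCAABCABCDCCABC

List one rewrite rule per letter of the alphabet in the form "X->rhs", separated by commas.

  step 0 ⇒ step 1: DDB ⇒ AB·AB·DC
    B ↦ DC
    D ↦ AB
    A ↦ BC  (constrained at step 1)
    C ↦ CA  (constrained at step 1)

A->BC, B->DC, C->CA, D->AB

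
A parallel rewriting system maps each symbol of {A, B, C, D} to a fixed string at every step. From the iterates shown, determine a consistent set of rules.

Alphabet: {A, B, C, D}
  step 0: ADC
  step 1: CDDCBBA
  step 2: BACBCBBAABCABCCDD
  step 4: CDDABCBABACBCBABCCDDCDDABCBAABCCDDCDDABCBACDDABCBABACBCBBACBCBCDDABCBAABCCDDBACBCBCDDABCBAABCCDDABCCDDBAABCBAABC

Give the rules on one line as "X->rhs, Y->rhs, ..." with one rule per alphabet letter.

A->CDD, B->ABC, C->BA, D->CB

  step 1 ⇒ step 2: CDDCBBA ⇒ BA·CB·CB·BA·ABC·ABC·CDD
    A ↦ CDD
    B ↦ ABC
    C ↦ BA
    D ↦ CB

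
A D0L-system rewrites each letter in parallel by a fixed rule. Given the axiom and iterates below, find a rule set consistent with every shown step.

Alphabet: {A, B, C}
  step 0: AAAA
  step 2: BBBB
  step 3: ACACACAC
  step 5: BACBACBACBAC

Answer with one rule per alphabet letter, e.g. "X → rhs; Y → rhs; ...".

  step 2 ⇒ step 3: BBBB ⇒ AC·AC·AC·AC
    B ↦ AC
    A ↦ C  (constrained at step 0)
    C ↦ B  (constrained at step 3)

A->C, B->AC, C->B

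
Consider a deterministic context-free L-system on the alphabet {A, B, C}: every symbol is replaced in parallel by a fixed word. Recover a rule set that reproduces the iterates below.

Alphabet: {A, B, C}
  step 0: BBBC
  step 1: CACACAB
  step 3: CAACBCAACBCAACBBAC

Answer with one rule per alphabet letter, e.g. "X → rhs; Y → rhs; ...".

A->AC, B->CA, C->B

  step 0 ⇒ step 1: BBBC ⇒ CA·CA·CA·B
    B ↦ CA
    C ↦ B
    A ↦ AC  (constrained at step 1)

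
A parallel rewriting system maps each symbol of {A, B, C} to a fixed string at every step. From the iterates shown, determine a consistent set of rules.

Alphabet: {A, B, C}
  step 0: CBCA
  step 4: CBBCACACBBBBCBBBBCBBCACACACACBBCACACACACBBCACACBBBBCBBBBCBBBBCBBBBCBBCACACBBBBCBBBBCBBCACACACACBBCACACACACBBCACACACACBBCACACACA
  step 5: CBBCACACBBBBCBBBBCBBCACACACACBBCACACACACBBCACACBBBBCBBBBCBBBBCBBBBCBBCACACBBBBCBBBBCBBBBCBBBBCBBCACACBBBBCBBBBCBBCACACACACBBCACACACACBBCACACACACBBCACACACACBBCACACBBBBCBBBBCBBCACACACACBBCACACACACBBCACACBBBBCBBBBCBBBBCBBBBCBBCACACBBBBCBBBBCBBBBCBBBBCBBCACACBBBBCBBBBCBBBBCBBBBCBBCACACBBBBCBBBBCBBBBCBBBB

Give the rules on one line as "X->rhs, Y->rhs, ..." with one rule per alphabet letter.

A->BB, B->CA, C->CBB

  step 4 ⇒ step 5: CBBCACACBBBBCBBBBCBBCACACACACBBCACACACACBBCACACBBBBCBBBBCBBBBCBBBBCBBCACACBBBBCBBBBCBBCACACACACBBCACACACACBBCACACACACBBCACACACA ⇒ CBB·CA·CA·CBB·BB·CBB·BB·CBB·CA·CA·CA·CA·CBB·CA·CA·CA·CA·CBB·CA·CA·CBB·BB·CBB·BB·CBB·BB·CBB·BB·CBB·CA·CA·CBB·BB·CBB·BB·CBB·BB·CBB·BB·CBB·CA·CA·CBB·BB·CBB·BB·CBB·CA·CA·CA·CA·CBB·CA·CA·CA·CA·CBB·CA·CA·CA·CA·CBB·CA·CA·CA·CA·CBB·CA·CA·CBB·BB·CBB·BB·CBB·CA·CA·CA·CA·CBB·CA·CA·CA·CA·CBB·CA·CA·CBB·BB·CBB·BB·CBB·BB·CBB·BB·CBB·CA·CA·CBB·BB·CBB·BB·CBB·BB·CBB·BB·CBB·CA·CA·CBB·BB·CBB·BB·CBB·BB·CBB·BB·CBB·CA·CA·CBB·BB·CBB·BB·CBB·BB·CBB·BB
    A ↦ BB
    B ↦ CA
    C ↦ CBB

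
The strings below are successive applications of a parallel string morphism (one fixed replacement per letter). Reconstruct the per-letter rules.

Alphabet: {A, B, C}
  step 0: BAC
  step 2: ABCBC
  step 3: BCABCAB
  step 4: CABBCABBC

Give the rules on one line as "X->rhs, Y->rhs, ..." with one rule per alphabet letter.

A->B, B->C, C->AB

  step 3 ⇒ step 4: BCABCAB ⇒ C·AB·B·C·AB·B·C
    A ↦ B
    B ↦ C
    C ↦ AB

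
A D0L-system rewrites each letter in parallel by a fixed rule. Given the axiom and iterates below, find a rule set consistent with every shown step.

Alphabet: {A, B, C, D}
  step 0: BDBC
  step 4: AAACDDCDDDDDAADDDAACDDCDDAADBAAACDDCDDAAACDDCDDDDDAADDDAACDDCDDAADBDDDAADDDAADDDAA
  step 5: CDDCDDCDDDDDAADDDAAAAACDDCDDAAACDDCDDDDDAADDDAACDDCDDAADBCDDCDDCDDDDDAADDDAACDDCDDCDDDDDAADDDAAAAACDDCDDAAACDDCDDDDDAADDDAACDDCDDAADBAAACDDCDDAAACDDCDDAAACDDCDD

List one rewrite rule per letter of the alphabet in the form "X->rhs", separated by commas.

A->CDD, B->ADB, C->DDD, D->A

  step 4 ⇒ step 5: AAACDDCDDDDDAADDDAACDDCDDAADBAAACDDCDDAAACDDCDDDDDAADDDAACDDCDDAADBDDDAADDDAADDDAA ⇒ CDD·CDD·CDD·DDD·A·A·DDD·A·A·A·A·A·CDD·CDD·A·A·A·CDD·CDD·DDD·A·A·DDD·A·A·CDD·CDD·A·ADB·CDD·CDD·CDD·DDD·A·A·DDD·A·A·CDD·CDD·CDD·DDD·A·A·DDD·A·A·A·A·A·CDD·CDD·A·A·A·CDD·CDD·DDD·A·A·DDD·A·A·CDD·CDD·A·ADB·A·A·A·CDD·CDD·A·A·A·CDD·CDD·A·A·A·CDD·CDD
    A ↦ CDD
    B ↦ ADB
    C ↦ DDD
    D ↦ A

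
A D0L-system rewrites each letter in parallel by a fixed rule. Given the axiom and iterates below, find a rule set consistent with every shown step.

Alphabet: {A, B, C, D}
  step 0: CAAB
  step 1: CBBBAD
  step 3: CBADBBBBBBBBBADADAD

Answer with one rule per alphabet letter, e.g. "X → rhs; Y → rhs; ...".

  step 0 ⇒ step 1: CAAB ⇒ CB·B·B·AD
    A ↦ B
    B ↦ AD
    C ↦ CB
    D ↦ BB  (constrained at step 1)

A->B, B->AD, C->CB, D->BB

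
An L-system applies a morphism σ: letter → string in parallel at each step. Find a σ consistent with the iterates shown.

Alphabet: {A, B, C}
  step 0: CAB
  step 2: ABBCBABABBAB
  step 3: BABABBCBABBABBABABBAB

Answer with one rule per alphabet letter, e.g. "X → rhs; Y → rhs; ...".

  step 2 ⇒ step 3: ABBCBABABBAB ⇒ B·AB·AB·BCB·AB·B·AB·B·AB·AB·B·AB
    A ↦ B
    B ↦ AB
    C ↦ BCB

A->B, B->AB, C->BCB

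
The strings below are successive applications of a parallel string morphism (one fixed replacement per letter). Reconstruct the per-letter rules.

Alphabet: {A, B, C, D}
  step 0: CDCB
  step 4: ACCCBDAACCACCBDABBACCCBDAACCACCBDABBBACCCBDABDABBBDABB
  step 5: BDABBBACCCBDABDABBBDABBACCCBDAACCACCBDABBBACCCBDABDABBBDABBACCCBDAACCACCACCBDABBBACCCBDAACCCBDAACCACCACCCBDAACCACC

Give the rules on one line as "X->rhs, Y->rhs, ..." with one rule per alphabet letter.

A->BDA, B->ACC, C->B, D->C

  step 4 ⇒ step 5: ACCCBDAACCACCBDABBACCCBDAACCACCBDABBBACCCBDABDABBBDABB ⇒ BDA·B·B·B·ACC·C·BDA·BDA·B·B·BDA·B·B·ACC·C·BDA·ACC·ACC·BDA·B·B·B·ACC·C·BDA·BDA·B·B·BDA·B·B·ACC·C·BDA·ACC·ACC·ACC·BDA·B·B·B·ACC·C·BDA·ACC·C·BDA·ACC·ACC·ACC·C·BDA·ACC·ACC
    A ↦ BDA
    B ↦ ACC
    C ↦ B
    D ↦ C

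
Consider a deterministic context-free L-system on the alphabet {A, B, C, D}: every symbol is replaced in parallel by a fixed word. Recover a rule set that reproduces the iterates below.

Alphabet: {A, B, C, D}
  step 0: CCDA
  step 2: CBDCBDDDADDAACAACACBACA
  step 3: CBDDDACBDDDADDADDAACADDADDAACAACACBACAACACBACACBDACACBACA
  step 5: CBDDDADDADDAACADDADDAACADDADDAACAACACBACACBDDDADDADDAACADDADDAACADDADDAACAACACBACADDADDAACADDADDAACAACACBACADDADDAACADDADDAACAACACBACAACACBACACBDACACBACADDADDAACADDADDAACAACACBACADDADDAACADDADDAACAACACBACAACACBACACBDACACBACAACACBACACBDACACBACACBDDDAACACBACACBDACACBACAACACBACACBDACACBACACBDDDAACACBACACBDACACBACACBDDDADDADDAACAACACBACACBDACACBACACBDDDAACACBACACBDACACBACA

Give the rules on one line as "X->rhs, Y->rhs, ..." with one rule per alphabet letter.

  step 2 ⇒ step 3: CBDCBDDDADDAACAACACBACA ⇒ CB·D·DDA·CB·D·DDA·DDA·DDA·ACA·DDA·DDA·ACA·ACA·CB·ACA·ACA·CB·ACA·CB·D·ACA·CB·ACA
    A ↦ ACA
    B ↦ D
    C ↦ CB
    D ↦ DDA

A->ACA, B->D, C->CB, D->DDA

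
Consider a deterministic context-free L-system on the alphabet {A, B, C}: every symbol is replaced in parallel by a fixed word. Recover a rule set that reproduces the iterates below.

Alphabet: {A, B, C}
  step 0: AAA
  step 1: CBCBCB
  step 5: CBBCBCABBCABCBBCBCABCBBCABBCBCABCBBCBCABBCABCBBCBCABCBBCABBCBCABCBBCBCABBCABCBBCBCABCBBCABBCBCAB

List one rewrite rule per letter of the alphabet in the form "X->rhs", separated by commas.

  step 0 ⇒ step 1: AAA ⇒ CB·CB·CB
    A ↦ CB
    B ↦ BC  (constrained at step 1)
    C ↦ AB  (constrained at step 1)

A->CB, B->BC, C->AB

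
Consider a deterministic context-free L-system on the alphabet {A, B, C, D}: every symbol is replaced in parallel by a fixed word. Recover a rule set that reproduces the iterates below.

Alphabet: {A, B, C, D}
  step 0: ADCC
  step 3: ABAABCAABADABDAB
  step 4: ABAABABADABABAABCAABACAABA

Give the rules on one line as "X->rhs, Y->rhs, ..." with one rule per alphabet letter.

A->AB, B->A, C->D, D->CA

  step 3 ⇒ step 4: ABAABCAABADABDAB ⇒ AB·A·AB·AB·A·D·AB·AB·A·AB·CA·AB·A·CA·AB·A
    A ↦ AB
    B ↦ A
    C ↦ D
    D ↦ CA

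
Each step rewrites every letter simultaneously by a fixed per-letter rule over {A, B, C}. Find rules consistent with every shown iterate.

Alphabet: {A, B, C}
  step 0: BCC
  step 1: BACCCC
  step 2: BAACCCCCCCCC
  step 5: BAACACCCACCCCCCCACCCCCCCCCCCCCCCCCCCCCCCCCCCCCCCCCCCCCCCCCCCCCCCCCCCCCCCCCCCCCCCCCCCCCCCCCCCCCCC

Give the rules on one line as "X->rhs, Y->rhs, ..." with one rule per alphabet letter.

  step 1 ⇒ step 2: BACCCC ⇒ BA·AC·CC·CC·CC·CC
    A ↦ AC
    B ↦ BA
    C ↦ CC

A->AC, B->BA, C->CC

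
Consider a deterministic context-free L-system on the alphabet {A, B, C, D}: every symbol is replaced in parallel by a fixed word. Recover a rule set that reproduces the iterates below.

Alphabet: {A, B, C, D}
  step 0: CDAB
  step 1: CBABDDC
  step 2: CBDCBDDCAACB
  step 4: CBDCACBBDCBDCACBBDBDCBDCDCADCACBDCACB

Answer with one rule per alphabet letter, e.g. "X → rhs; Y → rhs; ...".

  step 1 ⇒ step 2: CBABDDC ⇒ CB·DC·BD·DC·A·A·CB
    A ↦ BD
    B ↦ DC
    C ↦ CB
    D ↦ A

A->BD, B->DC, C->CB, D->A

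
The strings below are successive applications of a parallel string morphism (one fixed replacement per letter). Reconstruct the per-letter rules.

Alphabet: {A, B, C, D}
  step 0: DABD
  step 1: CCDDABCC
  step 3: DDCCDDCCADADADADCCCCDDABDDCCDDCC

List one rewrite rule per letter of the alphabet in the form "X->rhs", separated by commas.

  step 0 ⇒ step 1: DABD ⇒ CC·DD·AB·CC
    A ↦ DD
    B ↦ AB
    D ↦ CC
    C ↦ AD  (constrained at step 1)

A->DD, B->AB, C->AD, D->CC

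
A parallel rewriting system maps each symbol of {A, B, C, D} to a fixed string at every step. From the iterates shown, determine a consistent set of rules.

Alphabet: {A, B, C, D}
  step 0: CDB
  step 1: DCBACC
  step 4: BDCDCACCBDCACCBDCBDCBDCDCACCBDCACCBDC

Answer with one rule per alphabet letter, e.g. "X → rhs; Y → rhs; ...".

  step 0 ⇒ step 1: CDB ⇒ DC·B·ACC
    B ↦ ACC
    C ↦ DC
    D ↦ B
    A ↦ B  (constrained at step 1)

A->B, B->ACC, C->DC, D->B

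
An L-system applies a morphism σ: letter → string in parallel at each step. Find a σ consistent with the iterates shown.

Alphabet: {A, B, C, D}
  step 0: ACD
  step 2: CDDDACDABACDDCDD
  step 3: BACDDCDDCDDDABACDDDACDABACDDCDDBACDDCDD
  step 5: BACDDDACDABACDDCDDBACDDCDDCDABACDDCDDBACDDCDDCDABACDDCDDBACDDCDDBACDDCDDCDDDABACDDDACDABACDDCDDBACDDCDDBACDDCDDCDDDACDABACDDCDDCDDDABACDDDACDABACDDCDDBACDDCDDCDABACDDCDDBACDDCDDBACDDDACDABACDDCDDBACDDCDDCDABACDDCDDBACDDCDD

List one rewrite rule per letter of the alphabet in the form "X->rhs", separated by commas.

A->DA, B->C, C->BA, D->CDD

  step 2 ⇒ step 3: CDDDACDABACDDCDD ⇒ BA·CDD·CDD·CDD·DA·BA·CDD·DA·C·DA·BA·CDD·CDD·BA·CDD·CDD
    A ↦ DA
    B ↦ C
    C ↦ BA
    D ↦ CDD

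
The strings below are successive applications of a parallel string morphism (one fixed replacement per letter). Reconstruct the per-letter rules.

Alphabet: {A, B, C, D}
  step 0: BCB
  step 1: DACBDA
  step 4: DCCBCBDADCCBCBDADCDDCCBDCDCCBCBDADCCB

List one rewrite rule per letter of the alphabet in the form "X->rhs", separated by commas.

A->D, B->DA, C->CB, D->DC

  step 0 ⇒ step 1: BCB ⇒ DA·CB·DA
    B ↦ DA
    C ↦ CB
    A ↦ D  (constrained at step 1)
    D ↦ DC  (constrained at step 1)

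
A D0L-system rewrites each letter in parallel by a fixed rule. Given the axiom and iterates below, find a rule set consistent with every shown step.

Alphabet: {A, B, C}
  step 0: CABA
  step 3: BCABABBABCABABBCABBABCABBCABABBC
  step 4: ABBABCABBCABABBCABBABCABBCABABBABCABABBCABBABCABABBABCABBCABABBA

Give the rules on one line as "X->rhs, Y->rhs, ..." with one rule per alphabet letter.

A->BC, B->AB, C->BA

  step 3 ⇒ step 4: BCABABBABCABABBCABBABCABBCABABBC ⇒ AB·BA·BC·AB·BC·AB·AB·BC·AB·BA·BC·AB·BC·AB·AB·BA·BC·AB·AB·BC·AB·BA·BC·AB·AB·BA·BC·AB·BC·AB·AB·BA
    A ↦ BC
    B ↦ AB
    C ↦ BA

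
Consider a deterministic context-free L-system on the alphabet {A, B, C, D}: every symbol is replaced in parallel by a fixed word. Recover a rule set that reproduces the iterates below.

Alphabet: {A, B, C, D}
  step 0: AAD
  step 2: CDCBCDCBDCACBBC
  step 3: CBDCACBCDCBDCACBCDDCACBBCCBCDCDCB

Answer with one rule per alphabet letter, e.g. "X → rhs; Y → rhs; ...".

A->BC, B->CD, C->CB, D->DCA

  step 2 ⇒ step 3: CDCBCDCBDCACBBC ⇒ CB·DCA·CB·CD·CB·DCA·CB·CD·DCA·CB·BC·CB·CD·CD·CB
    A ↦ BC
    B ↦ CD
    C ↦ CB
    D ↦ DCA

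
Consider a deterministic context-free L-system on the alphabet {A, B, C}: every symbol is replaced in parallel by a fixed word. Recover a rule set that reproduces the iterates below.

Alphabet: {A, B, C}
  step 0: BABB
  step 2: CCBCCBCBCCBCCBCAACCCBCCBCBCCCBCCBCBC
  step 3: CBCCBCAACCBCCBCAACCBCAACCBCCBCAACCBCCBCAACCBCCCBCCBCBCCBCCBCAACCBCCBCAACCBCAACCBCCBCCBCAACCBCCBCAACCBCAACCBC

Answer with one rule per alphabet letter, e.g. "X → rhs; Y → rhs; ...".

  step 2 ⇒ step 3: CCBCCBCBCCBCCBCAACCCBCCBCBCCCBCCBCBC ⇒ CBC·CBC·AAC·CBC·CBC·AAC·CBC·AAC·CBC·CBC·AAC·CBC·CBC·AAC·CBC·CCB·CCB·CBC·CBC·CBC·AAC·CBC·CBC·AAC·CBC·AAC·CBC·CBC·CBC·AAC·CBC·CBC·AAC·CBC·AAC·CBC
    A ↦ CCB
    B ↦ AAC
    C ↦ CBC

A->CCB, B->AAC, C->CBC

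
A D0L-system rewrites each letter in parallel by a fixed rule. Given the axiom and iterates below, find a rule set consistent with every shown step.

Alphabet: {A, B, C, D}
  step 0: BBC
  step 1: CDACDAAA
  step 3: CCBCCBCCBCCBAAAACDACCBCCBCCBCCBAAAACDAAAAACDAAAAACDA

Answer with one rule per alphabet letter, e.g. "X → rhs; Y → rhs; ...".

  step 0 ⇒ step 1: BBC ⇒ CDA·CDA·AA
    B ↦ CDA
    C ↦ AA
    A ↦ CCB  (constrained at step 1)
    D ↦ AA  (constrained at step 1)

A->CCB, B->CDA, C->AA, D->AA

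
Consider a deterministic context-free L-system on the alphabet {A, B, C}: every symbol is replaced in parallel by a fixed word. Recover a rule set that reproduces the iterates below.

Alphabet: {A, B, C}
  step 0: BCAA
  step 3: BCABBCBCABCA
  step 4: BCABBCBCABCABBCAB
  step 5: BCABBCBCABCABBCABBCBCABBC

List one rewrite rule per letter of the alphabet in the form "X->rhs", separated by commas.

  step 4 ⇒ step 5: BCABBCBCABCABBCAB ⇒ BC·A·B·BC·BC·A·BC·A·B·BC·A·B·BC·BC·A·B·BC
    A ↦ B
    B ↦ BC
    C ↦ A

A->B, B->BC, C->A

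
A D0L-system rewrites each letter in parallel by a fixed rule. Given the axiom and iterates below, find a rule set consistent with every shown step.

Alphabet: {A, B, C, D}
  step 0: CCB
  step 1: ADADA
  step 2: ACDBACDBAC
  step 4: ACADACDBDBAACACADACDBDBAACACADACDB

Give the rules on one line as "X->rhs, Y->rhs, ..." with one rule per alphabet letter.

  step 1 ⇒ step 2: ADADA ⇒ AC·DB·AC·DB·AC
    A ↦ AC
    D ↦ DB
  step 0 ⇒ step 1: CCB ⇒ AD·AD·A
    B ↦ A
  step 0 ⇒ step 1: CCB ⇒ AD·AD·A
    C ↦ AD

A->AC, B->A, C->AD, D->DB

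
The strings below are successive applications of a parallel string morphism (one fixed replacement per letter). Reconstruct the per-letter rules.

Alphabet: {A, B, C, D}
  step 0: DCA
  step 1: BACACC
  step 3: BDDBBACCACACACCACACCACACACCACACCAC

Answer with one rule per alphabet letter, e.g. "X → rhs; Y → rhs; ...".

  step 0 ⇒ step 1: DCA ⇒ B·AC·ACC
    A ↦ ACC
    C ↦ AC
    D ↦ B
    B ↦ BDD  (constrained at step 1)

A->ACC, B->BDD, C->AC, D->B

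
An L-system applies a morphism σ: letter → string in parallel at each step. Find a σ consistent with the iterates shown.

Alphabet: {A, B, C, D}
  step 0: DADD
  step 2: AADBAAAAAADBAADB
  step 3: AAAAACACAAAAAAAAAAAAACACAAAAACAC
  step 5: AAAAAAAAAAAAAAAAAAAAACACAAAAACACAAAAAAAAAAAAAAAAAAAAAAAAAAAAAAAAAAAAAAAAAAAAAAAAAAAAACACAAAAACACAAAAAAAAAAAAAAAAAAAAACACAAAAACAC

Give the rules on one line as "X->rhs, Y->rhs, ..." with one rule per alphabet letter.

A->AA, B->AC, C->DB, D->AC

  step 2 ⇒ step 3: AADBAAAAAADBAADB ⇒ AA·AA·AC·AC·AA·AA·AA·AA·AA·AA·AC·AC·AA·AA·AC·AC
    A ↦ AA
    B ↦ AC
    D ↦ AC
    C ↦ DB  (constrained at step 3)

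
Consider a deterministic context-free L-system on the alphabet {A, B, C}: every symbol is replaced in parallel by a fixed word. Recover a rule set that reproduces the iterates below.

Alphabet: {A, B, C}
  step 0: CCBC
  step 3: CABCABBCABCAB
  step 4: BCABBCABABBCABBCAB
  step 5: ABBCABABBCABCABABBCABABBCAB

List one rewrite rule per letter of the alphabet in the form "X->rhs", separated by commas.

  step 4 ⇒ step 5: BCABBCABABBCABBCAB ⇒ AB·B·C·AB·AB·B·C·AB·C·AB·AB·B·C·AB·AB·B·C·AB
    A ↦ C
    B ↦ AB
    C ↦ B

A->C, B->AB, C->B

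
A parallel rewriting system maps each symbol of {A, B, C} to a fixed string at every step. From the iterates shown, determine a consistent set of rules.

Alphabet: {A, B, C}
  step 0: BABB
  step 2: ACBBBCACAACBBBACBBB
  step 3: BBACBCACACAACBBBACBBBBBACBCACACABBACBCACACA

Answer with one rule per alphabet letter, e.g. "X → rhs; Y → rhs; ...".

  step 2 ⇒ step 3: ACBBBCACAACBBBACBBB ⇒ BB·ACB·CA·CA·CA·ACB·BB·ACB·BB·BB·ACB·CA·CA·CA·BB·ACB·CA·CA·CA
    A ↦ BB
    B ↦ CA
    C ↦ ACB

A->BB, B->CA, C->ACB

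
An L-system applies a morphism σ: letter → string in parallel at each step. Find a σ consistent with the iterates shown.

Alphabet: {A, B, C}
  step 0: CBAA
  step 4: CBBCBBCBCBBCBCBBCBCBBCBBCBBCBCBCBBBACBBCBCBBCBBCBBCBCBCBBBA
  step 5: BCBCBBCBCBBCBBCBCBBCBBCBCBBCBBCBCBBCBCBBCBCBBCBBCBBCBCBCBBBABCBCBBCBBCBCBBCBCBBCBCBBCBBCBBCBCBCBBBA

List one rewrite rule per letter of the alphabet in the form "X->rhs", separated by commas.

A->BBA, B->CB, C->B

  step 4 ⇒ step 5: CBBCBBCBCBBCBCBBCBCBBCBBCBBCBCBCBBBACBBCBCBBCBBCBBCBCBCBBBA ⇒ B·CB·CB·B·CB·CB·B·CB·B·CB·CB·B·CB·B·CB·CB·B·CB·B·CB·CB·B·CB·CB·B·CB·CB·B·CB·B·CB·B·CB·CB·CB·BBA·B·CB·CB·B·CB·B·CB·CB·B·CB·CB·B·CB·CB·B·CB·B·CB·B·CB·CB·CB·BBA
    A ↦ BBA
    B ↦ CB
    C ↦ B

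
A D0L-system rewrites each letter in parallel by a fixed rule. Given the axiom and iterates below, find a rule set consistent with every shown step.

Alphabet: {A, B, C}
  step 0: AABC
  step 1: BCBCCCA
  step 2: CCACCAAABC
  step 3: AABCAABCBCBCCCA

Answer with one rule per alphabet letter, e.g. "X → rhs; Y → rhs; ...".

  step 2 ⇒ step 3: CCACCAAABC ⇒ A·A·BC·A·A·BC·BC·BC·CC·A
    A ↦ BC
    B ↦ CC
    C ↦ A

A->BC, B->CC, C->A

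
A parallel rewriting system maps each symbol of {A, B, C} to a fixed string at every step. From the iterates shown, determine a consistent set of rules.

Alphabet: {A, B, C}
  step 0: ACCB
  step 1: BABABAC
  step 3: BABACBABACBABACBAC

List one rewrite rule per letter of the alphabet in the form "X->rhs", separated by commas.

A->B, B->AC, C->AB

  step 0 ⇒ step 1: ACCB ⇒ B·AB·AB·AC
    A ↦ B
    B ↦ AC
    C ↦ AB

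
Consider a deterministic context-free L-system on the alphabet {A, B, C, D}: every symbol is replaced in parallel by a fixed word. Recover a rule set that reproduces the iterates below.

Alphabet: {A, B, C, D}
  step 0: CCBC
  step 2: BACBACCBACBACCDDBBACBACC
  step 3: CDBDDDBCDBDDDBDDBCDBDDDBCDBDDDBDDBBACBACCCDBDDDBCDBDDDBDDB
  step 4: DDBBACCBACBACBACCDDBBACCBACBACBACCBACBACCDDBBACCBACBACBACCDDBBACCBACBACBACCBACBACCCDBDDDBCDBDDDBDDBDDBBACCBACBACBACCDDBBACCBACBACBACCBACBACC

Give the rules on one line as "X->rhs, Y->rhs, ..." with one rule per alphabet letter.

  step 3 ⇒ step 4: CDBDDDBCDBDDDBDDBCDBDDDBCDBDDDBDDBBACBACCCDBDDDBCDBDDDBDDB ⇒ DDB·BAC·C·BAC·BAC·BAC·C·DDB·BAC·C·BAC·BAC·BAC·C·BAC·BAC·C·DDB·BAC·C·BAC·BAC·BAC·C·DDB·BAC·C·BAC·BAC·BAC·C·BAC·BAC·C·C·DBD·DDB·C·DBD·DDB·DDB·DDB·BAC·C·BAC·BAC·BAC·C·DDB·BAC·C·BAC·BAC·BAC·C·BAC·BAC·C
    A ↦ DBD
    B ↦ C
    C ↦ DDB
    D ↦ BAC

A->DBD, B->C, C->DDB, D->BAC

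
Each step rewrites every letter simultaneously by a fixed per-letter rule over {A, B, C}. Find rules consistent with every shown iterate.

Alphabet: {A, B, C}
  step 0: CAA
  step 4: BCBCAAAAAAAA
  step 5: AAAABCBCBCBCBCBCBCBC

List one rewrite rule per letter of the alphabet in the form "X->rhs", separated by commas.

A->BC, B->A, C->A

  step 4 ⇒ step 5: BCBCAAAAAAAA ⇒ A·A·A·A·BC·BC·BC·BC·BC·BC·BC·BC
    A ↦ BC
    B ↦ A
    C ↦ A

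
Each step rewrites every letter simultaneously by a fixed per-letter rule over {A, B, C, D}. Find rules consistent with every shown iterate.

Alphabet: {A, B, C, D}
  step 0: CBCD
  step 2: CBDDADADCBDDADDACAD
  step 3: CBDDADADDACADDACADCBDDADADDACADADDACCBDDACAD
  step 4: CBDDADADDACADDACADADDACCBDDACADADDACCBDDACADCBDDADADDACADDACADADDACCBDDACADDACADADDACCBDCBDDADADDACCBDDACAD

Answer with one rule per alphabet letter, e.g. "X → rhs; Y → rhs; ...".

A->DAC, B->D, C->CBD, D->AD

  step 3 ⇒ step 4: CBDDADADDACADDACADCBDDADADDACADADDACCBDDACAD ⇒ CBD·D·AD·AD·DAC·AD·DAC·AD·AD·DAC·CBD·DAC·AD·AD·DAC·CBD·DAC·AD·CBD·D·AD·AD·DAC·AD·DAC·AD·AD·DAC·CBD·DAC·AD·DAC·AD·AD·DAC·CBD·CBD·D·AD·AD·DAC·CBD·DAC·AD
    A ↦ DAC
    B ↦ D
    C ↦ CBD
    D ↦ AD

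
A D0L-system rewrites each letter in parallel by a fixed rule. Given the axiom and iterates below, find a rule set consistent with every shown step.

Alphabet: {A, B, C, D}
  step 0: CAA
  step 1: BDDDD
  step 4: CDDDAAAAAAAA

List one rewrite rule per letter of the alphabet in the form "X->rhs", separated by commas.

  step 0 ⇒ step 1: CAA ⇒ B·DD·DD
    A ↦ DD
    C ↦ B
    B ↦ CD  (constrained at step 1)
    D ↦ A  (constrained at step 1)

A->DD, B->CD, C->B, D->A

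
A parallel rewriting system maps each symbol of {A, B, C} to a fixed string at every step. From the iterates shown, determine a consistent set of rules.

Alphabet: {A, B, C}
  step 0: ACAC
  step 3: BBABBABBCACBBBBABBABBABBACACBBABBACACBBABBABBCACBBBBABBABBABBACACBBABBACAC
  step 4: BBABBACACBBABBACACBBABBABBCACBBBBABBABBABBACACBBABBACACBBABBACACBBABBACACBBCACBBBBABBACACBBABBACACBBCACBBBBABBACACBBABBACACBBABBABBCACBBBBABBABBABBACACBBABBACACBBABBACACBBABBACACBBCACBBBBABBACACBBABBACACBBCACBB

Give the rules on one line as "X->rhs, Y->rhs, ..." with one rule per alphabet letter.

A->CAC, B->BBA, C->BB

  step 3 ⇒ step 4: BBABBABBCACBBBBABBABBABBACACBBABBACACBBABBABBCACBBBBABBABBABBACACBBABBACAC ⇒ BBA·BBA·CAC·BBA·BBA·CAC·BBA·BBA·BB·CAC·BB·BBA·BBA·BBA·BBA·CAC·BBA·BBA·CAC·BBA·BBA·CAC·BBA·BBA·CAC·BB·CAC·BB·BBA·BBA·CAC·BBA·BBA·CAC·BB·CAC·BB·BBA·BBA·CAC·BBA·BBA·CAC·BBA·BBA·BB·CAC·BB·BBA·BBA·BBA·BBA·CAC·BBA·BBA·CAC·BBA·BBA·CAC·BBA·BBA·CAC·BB·CAC·BB·BBA·BBA·CAC·BBA·BBA·CAC·BB·CAC·BB
    A ↦ CAC
    B ↦ BBA
    C ↦ BB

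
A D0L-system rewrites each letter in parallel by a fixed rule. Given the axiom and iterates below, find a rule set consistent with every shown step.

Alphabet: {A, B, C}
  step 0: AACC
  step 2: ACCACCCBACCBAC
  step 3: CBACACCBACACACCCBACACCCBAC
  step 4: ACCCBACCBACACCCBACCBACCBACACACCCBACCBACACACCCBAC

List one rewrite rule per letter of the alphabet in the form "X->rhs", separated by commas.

  step 3 ⇒ step 4: CBACACCBACACACCCBACACCCBAC ⇒ AC·C·CB·AC·CB·AC·AC·C·CB·AC·CB·AC·CB·AC·AC·AC·C·CB·AC·CB·AC·AC·AC·C·CB·AC
    A ↦ CB
    B ↦ C
    C ↦ AC

A->CB, B->C, C->AC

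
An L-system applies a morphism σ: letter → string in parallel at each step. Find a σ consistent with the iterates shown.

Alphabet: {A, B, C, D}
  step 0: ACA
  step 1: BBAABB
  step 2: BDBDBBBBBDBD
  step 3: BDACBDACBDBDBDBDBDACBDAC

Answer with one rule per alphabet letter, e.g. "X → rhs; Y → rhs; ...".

A->BB, B->BD, C->AA, D->AC

  step 2 ⇒ step 3: BDBDBBBBBDBD ⇒ BD·AC·BD·AC·BD·BD·BD·BD·BD·AC·BD·AC
    B ↦ BD
    D ↦ AC
  step 0 ⇒ step 1: ACA ⇒ BB·AA·BB
    A ↦ BB
  step 0 ⇒ step 1: ACA ⇒ BB·AA·BB
    C ↦ AA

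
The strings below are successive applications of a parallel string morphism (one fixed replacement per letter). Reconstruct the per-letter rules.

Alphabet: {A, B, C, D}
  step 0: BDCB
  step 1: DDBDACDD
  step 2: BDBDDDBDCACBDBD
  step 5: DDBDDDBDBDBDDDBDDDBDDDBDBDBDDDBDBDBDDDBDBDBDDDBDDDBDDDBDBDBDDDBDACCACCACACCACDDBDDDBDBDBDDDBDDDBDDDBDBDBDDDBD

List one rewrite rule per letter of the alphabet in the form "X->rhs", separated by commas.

  step 1 ⇒ step 2: DDBDACDD ⇒ BD·BD·DD·BD·C·AC·BD·BD
    A ↦ C
    B ↦ DD
    C ↦ AC
    D ↦ BD

A->C, B->DD, C->AC, D->BD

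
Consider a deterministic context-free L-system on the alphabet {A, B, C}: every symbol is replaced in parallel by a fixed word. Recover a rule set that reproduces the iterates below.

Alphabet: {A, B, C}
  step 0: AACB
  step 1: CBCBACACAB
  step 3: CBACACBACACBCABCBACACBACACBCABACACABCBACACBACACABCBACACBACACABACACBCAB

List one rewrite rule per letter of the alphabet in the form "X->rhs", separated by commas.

A->CB, B->CAB, C->ACA

  step 0 ⇒ step 1: AACB ⇒ CB·CB·ACA·CAB
    A ↦ CB
    B ↦ CAB
    C ↦ ACA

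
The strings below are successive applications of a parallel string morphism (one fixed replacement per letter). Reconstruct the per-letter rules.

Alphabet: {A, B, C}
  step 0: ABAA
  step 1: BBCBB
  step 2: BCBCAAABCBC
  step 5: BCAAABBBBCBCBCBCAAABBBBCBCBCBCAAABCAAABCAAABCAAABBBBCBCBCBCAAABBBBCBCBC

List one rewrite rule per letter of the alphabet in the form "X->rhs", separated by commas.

  step 1 ⇒ step 2: BBCBB ⇒ BC·BC·AAA·BC·BC
    B ↦ BC
    C ↦ AAA
  step 0 ⇒ step 1: ABAA ⇒ B·BC·B·B
    A ↦ B

A->B, B->BC, C->AAA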